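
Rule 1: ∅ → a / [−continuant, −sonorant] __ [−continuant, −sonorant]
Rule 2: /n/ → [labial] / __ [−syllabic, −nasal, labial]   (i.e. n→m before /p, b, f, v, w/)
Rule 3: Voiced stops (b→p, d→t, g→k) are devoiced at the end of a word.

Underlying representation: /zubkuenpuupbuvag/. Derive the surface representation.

zubakuempuupabuvak

Rule 1 (stop-cluster a-epenthesis): /b/ and /k/ form a stop–stop cluster, so [a] is inserted between them. /p/ and /b/ form a stop–stop cluster, so [a] is inserted between them. /zubkuenpuupbuvag/ → zubakuenpuupabuvag.
Rule 2 (nasal place assimilation): /n/ precedes the labial consonant /p/, so it assimilates in place to [m]. /zubakuenpuupabuvag/ → zubakuempuupabuvag.
Rule 3 (final devoicing): /g/ is a voiced stop in word-final position, so it devoices to [k]. /zubakuempuupabuvag/ → zubakuempuupabuvak.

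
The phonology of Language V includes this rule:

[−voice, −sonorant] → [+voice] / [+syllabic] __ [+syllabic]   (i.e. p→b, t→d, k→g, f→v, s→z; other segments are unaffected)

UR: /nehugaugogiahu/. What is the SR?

nehugaugogiahu

No segment of /nehugaugogiahu/ meets the structural description of the rule, so the form surfaces unchanged.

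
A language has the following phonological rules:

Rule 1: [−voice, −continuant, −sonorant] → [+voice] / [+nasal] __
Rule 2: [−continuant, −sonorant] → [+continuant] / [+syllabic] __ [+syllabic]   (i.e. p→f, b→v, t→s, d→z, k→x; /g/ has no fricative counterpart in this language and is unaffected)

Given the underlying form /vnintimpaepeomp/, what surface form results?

Rule 1 (post-nasal voicing): /t/ is a voiceless stop immediately after the nasal /n/, so it voices to [d]. /p/ is a voiceless stop immediately after the nasal /m/, so it voices to [b]. /p/ is a voiceless stop immediately after the nasal /m/, so it voices to [b]. /vnintimpaepeomp/ → vnindimbaepeomb.
Rule 2 (intervocalic spirantization): /p/ is a stop between vowels /e/ and /e/, so it spirantizes to the fricative [f]. /vnindimbaepeomb/ → vnindimbaefeomb.

vnindimbaefeomb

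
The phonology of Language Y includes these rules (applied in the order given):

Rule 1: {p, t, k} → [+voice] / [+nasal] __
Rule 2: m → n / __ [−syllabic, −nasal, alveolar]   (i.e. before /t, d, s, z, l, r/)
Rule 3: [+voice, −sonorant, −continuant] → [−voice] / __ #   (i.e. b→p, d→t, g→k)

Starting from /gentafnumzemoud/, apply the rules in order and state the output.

gendafnunzemout

Rule 1 (post-nasal voicing): /t/ is a voiceless stop immediately after the nasal /n/, so it voices to [d]. /gentafnumzemoud/ → gendafnumzemoud.
Rule 2 (nasal place assimilation): /m/ precedes the alveolar consonant /z/, so it assimilates in place to [n]. /gendafnumzemoud/ → gendafnunzemoud.
Rule 3 (final devoicing): /d/ is a voiced stop in word-final position, so it devoices to [t]. /gendafnunzemoud/ → gendafnunzemout.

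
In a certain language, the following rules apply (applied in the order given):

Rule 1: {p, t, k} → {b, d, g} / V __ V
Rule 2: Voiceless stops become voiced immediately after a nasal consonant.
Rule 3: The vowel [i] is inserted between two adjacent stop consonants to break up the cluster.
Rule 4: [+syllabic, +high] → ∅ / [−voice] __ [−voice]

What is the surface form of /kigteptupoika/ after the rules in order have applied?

Rule 1 (intervocalic voicing): /p/ is a voiceless stop between vowels /u/ and /o/, so it voices to [b]. /k/ is a voiceless stop between vowels /i/ and /a/, so it voices to [g]. /kigteptupoika/ → kigteptuboiga.
Rule 2 (post-nasal voicing): no segment meets the environment; /kigteptuboiga/ is unchanged.
Rule 3 (stop-cluster i-epenthesis): /g/ and /t/ form a stop–stop cluster, so [i] is inserted between them. /p/ and /t/ form a stop–stop cluster, so [i] is inserted between them. /kigteptuboiga/ → kigitepituboiga.
Rule 4 (high vowel syncope): /i/ is a high vowel flanked by voiceless consonants /p/ and /t/, so it deletes. /kigitepituboiga/ → kigiteptuboiga.

kigiteptuboiga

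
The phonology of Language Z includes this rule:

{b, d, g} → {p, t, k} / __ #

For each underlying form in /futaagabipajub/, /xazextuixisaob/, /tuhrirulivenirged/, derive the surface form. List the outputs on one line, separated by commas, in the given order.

/futaagabipajub/: /b/ is a voiced stop in word-final position, so it devoices to [p]. → [futaagabipajup].
/xazextuixisaob/: /b/ is a voiced stop in word-final position, so it devoices to [p]. → [xazextuixisaop].
/tuhrirulivenirged/: /d/ is a voiced stop in word-final position, so it devoices to [t]. → [tuhrirulivenirget].

futaagabipajup, xazextuixisaop, tuhrirulivenirget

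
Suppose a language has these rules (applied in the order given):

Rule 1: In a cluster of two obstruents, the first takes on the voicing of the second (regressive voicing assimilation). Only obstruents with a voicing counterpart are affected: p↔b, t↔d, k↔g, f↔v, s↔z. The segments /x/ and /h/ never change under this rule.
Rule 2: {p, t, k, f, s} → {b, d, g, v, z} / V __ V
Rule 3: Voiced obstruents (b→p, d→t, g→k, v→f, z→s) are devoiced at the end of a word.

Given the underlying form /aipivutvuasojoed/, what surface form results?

Rule 1 (regressive voicing assimilation): /t/ precedes the voiced obstruent /v/, so it voices to [d] by assimilation. /aipivutvuasojoed/ → aipivudvuasojoed.
Rule 2 (intervocalic voicing): /p/ is a voiceless obstruent between vowels /i/ and /i/, so it voices to [b]. /s/ is a voiceless obstruent between vowels /a/ and /o/, so it voices to [z]. /aipivudvuasojoed/ → aibivudvuazojoed.
Rule 3 (final devoicing): /d/ is a voiced obstruent in word-final position, so it devoices to [t]. /aibivudvuazojoed/ → aibivudvuazojoet.

aibivudvuazojoet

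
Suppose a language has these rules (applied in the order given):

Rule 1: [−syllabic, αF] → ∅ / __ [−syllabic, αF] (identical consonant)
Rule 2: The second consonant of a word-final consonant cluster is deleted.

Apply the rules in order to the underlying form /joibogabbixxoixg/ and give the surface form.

joibogabixoix

Rule 1 (degemination): /bb/ is a geminate; the first /b/ deletes. /xx/ is a geminate; the first /x/ deletes. /joibogabbixxoixg/ → joibogabixoixg.
Rule 2 (final cluster simplification): /g/ is the second consonant of a word-final cluster /xg/, so it deletes. /joibogabixoixg/ → joibogabixoix.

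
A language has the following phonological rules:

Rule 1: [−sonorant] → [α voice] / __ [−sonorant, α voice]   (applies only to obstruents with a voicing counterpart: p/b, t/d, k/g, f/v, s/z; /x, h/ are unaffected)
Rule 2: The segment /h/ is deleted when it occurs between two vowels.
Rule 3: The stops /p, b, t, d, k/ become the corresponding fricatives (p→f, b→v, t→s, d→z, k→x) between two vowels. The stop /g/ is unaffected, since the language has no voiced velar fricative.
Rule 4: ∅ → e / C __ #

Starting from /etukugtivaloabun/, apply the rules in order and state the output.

esuxuktivaloavune

Rule 1 (regressive voicing assimilation): /g/ precedes the voiceless obstruent /t/, so it devoices to [k] by assimilation. /etukugtivaloabun/ → etukuktivaloabun.
Rule 2 (intervocalic h-deletion): no segment meets the environment; /etukuktivaloabun/ is unchanged.
Rule 3 (intervocalic spirantization): /t/ is a stop between vowels /e/ and /u/, so it spirantizes to the fricative [s]. /k/ is a stop between vowels /u/ and /u/, so it spirantizes to the fricative [x]. /b/ is a stop between vowels /a/ and /u/, so it spirantizes to the fricative [v]. /etukuktivaloabun/ → esuxuktivaloavun.
Rule 4 (final e-epenthesis): the form ends in the consonant /n/, so [e] is inserted word-finally. /esuxuktivaloavun/ → esuxuktivaloavune.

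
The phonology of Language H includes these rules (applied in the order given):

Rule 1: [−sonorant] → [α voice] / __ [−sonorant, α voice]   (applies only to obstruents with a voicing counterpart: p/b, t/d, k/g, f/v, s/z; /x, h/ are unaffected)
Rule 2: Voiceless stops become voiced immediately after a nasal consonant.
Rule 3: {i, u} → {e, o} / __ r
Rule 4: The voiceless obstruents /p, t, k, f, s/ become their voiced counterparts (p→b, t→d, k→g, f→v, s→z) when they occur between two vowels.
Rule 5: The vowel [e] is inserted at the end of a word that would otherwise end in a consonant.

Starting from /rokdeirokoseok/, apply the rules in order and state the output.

rogdeerogozeoke

Rule 1 (regressive voicing assimilation): /k/ precedes the voiced obstruent /d/, so it voices to [g] by assimilation. /rokdeirokoseok/ → rogdeirokoseok.
Rule 2 (post-nasal voicing): no segment meets the environment; /rogdeirokoseok/ is unchanged.
Rule 3 (pre-rhotic lowering): /i/ is a high vowel immediately before /r/, so it lowers to [e]. /rogdeirokoseok/ → rogdeerokoseok.
Rule 4 (intervocalic voicing): /k/ is a voiceless obstruent between vowels /o/ and /o/, so it voices to [g]. /s/ is a voiceless obstruent between vowels /o/ and /e/, so it voices to [z]. /rogdeerokoseok/ → rogdeerogozeok.
Rule 5 (final e-epenthesis): the form ends in the consonant /k/, so [e] is inserted word-finally. /rogdeerogozeok/ → rogdeerogozeoke.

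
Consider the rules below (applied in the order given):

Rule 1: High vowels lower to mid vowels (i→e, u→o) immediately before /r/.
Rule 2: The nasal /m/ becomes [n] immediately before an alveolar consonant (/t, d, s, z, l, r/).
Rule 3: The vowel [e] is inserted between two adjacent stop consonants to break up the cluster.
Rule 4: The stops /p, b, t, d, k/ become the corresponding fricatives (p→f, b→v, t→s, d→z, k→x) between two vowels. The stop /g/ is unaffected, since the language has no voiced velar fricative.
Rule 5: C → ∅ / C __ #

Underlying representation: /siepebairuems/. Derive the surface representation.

Rule 1 (pre-rhotic lowering): /i/ is a high vowel immediately before /r/, so it lowers to [e]. /siepebairuems/ → siepebaeruems.
Rule 2 (nasal place assimilation): /m/ precedes the alveolar consonant /s/, so it assimilates in place to [n]. /siepebaeruems/ → siepebaeruens.
Rule 3 (stop-cluster e-epenthesis): no segment meets the environment; /siepebaeruens/ is unchanged.
Rule 4 (intervocalic spirantization): /p/ is a stop between vowels /e/ and /e/, so it spirantizes to the fricative [f]. /b/ is a stop between vowels /e/ and /a/, so it spirantizes to the fricative [v]. /siepebaeruens/ → siefevaeruens.
Rule 5 (final cluster simplification): /s/ is the second consonant of a word-final cluster /ns/, so it deletes. /siefevaeruens/ → siefevaeruen.

siefevaeruen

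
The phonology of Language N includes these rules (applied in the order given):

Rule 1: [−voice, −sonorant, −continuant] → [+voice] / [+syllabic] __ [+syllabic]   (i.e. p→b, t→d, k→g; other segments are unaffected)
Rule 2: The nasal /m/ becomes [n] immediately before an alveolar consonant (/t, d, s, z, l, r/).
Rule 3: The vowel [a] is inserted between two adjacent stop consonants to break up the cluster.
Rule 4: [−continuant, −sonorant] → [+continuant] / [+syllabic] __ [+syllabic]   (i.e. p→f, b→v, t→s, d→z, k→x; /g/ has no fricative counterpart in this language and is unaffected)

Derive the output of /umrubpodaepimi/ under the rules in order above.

Rule 1 (intervocalic voicing): /p/ is a voiceless stop between vowels /e/ and /i/, so it voices to [b]. /umrubpodaepimi/ → umrubpodaebimi.
Rule 2 (nasal place assimilation): /m/ precedes the alveolar consonant /r/, so it assimilates in place to [n]. /umrubpodaebimi/ → unrubpodaebimi.
Rule 3 (stop-cluster a-epenthesis): /b/ and /p/ form a stop–stop cluster, so [a] is inserted between them. /unrubpodaebimi/ → unrubapodaebimi.
Rule 4 (intervocalic spirantization): /b/ is a stop between vowels /u/ and /a/, so it spirantizes to the fricative [v]. /p/ is a stop between vowels /a/ and /o/, so it spirantizes to the fricative [f]. /d/ is a stop between vowels /o/ and /a/, so it spirantizes to the fricative [z]. /b/ is a stop between vowels /e/ and /i/, so it spirantizes to the fricative [v]. /unrubapodaebimi/ → unruvafozaevimi.

unruvafozaevimi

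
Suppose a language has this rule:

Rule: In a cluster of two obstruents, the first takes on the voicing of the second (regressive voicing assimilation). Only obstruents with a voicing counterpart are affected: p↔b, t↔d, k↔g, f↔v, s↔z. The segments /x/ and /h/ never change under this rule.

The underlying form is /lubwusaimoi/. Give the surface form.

lubwusaimoi

No segment of /lubwusaimoi/ meets the structural description of the rule, so the form surfaces unchanged.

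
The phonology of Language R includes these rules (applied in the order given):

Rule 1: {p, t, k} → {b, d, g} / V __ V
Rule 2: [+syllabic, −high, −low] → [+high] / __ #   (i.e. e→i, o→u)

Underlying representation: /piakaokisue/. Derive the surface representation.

Rule 1 (intervocalic voicing): /k/ is a voiceless stop between vowels /a/ and /a/, so it voices to [g]. /k/ is a voiceless stop between vowels /o/ and /i/, so it voices to [g]. /piakaokisue/ → piagaogisue.
Rule 2 (final vowel raising): /e/ is a mid vowel in word-final position, so it raises to [i]. /piagaogisue/ → piagaogisui.

piagaogisui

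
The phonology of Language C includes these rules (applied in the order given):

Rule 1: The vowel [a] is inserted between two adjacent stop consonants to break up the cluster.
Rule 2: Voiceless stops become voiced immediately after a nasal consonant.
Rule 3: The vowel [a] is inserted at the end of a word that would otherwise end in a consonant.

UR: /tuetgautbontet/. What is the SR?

tuetagautabondeta

Rule 1 (stop-cluster a-epenthesis): /t/ and /g/ form a stop–stop cluster, so [a] is inserted between them. /t/ and /b/ form a stop–stop cluster, so [a] is inserted between them. /tuetgautbontet/ → tuetagautabontet.
Rule 2 (post-nasal voicing): /t/ is a voiceless stop immediately after the nasal /n/, so it voices to [d]. /tuetagautabontet/ → tuetagautabondet.
Rule 3 (final a-epenthesis): the form ends in the consonant /t/, so [a] is inserted word-finally. /tuetagautabondet/ → tuetagautabondeta.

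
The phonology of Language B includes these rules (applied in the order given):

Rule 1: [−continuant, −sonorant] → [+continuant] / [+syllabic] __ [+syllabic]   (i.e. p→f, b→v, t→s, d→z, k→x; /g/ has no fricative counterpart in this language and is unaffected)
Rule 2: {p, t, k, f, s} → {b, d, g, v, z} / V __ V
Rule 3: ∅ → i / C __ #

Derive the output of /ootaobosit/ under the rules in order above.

Rule 1 (intervocalic spirantization): /t/ is a stop between vowels /o/ and /a/, so it spirantizes to the fricative [s]. /b/ is a stop between vowels /o/ and /o/, so it spirantizes to the fricative [v]. /ootaobosit/ → oosaovosit.
Rule 2 (intervocalic voicing): /s/ is a voiceless obstruent between vowels /o/ and /a/, so it voices to [z]. /s/ is a voiceless obstruent between vowels /o/ and /i/, so it voices to [z]. /oosaovosit/ → oozaovozit.
Rule 3 (final i-epenthesis): the form ends in the consonant /t/, so [i] is inserted word-finally. /oozaovozit/ → oozaovoziti.

oozaovoziti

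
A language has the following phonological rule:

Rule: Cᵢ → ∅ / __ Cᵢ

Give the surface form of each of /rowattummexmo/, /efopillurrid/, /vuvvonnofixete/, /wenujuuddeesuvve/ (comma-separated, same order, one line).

/rowattummexmo/: /tt/ is a geminate; the first /t/ deletes. /mm/ is a geminate; the first /m/ deletes. → [rowatumexmo].
/efopillurrid/: /ll/ is a geminate; the first /l/ deletes. /rr/ is a geminate; the first /r/ deletes. → [efopilurid].
/vuvvonnofixete/: /vv/ is a geminate; the first /v/ deletes. /nn/ is a geminate; the first /n/ deletes. → [vuvonofixete].
/wenujuuddeesuvve/: /dd/ is a geminate; the first /d/ deletes. /vv/ is a geminate; the first /v/ deletes. → [wenujuudeesuve].

rowatumexmo, efopilurid, vuvonofixete, wenujuudeesuve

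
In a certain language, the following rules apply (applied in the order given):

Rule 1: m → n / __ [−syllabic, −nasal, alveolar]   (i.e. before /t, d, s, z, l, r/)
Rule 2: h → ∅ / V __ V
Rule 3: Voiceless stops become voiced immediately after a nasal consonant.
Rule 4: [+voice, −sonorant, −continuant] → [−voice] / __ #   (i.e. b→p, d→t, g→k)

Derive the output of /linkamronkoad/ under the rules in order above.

Rule 1 (nasal place assimilation): /m/ precedes the alveolar consonant /r/, so it assimilates in place to [n]. /linkamronkoad/ → linkanronkoad.
Rule 2 (intervocalic h-deletion): no segment meets the environment; /linkanronkoad/ is unchanged.
Rule 3 (post-nasal voicing): /k/ is a voiceless stop immediately after the nasal /n/, so it voices to [g]. /k/ is a voiceless stop immediately after the nasal /n/, so it voices to [g]. /linkanronkoad/ → linganrongoad.
Rule 4 (final devoicing): /d/ is a voiced stop in word-final position, so it devoices to [t]. /linganrongoad/ → linganrongoat.

linganrongoat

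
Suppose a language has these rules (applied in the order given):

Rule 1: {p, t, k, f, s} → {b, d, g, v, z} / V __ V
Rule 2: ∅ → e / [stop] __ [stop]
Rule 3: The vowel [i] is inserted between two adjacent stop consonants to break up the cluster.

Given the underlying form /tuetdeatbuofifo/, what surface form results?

Rule 1 (intervocalic voicing): /f/ is a voiceless obstruent between vowels /o/ and /i/, so it voices to [v]. /f/ is a voiceless obstruent between vowels /i/ and /o/, so it voices to [v]. /tuetdeatbuofifo/ → tuetdeatbuovivo.
Rule 2 (stop-cluster e-epenthesis): /t/ and /d/ form a stop–stop cluster, so [e] is inserted between them. /t/ and /b/ form a stop–stop cluster, so [e] is inserted between them. /tuetdeatbuovivo/ → tuetedeatebuovivo.
Rule 3 (stop-cluster i-epenthesis): no segment meets the environment; /tuetedeatebuovivo/ is unchanged.

tuetedeatebuovivo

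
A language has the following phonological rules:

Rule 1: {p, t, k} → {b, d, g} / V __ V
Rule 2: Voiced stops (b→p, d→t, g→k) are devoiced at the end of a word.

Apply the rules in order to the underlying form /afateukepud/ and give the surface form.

afadeugebut

Rule 1 (intervocalic voicing): /t/ is a voiceless stop between vowels /a/ and /e/, so it voices to [d]. /k/ is a voiceless stop between vowels /u/ and /e/, so it voices to [g]. /p/ is a voiceless stop between vowels /e/ and /u/, so it voices to [b]. /afateukepud/ → afadeugebud.
Rule 2 (final devoicing): /d/ is a voiced stop in word-final position, so it devoices to [t]. /afadeugebud/ → afadeugebut.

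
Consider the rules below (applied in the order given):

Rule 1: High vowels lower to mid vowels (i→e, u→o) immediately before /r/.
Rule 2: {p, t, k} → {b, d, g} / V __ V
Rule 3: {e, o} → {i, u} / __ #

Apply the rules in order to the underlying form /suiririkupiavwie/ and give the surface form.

suererigubiavwii

Rule 1 (pre-rhotic lowering): /i/ is a high vowel immediately before /r/, so it lowers to [e]. /i/ is a high vowel immediately before /r/, so it lowers to [e]. /suiririkupiavwie/ → suererikupiavwie.
Rule 2 (intervocalic voicing): /k/ is a voiceless stop between vowels /i/ and /u/, so it voices to [g]. /p/ is a voiceless stop between vowels /u/ and /i/, so it voices to [b]. /suererikupiavwie/ → suererigubiavwie.
Rule 3 (final vowel raising): /e/ is a mid vowel in word-final position, so it raises to [i]. /suererigubiavwie/ → suererigubiavwii.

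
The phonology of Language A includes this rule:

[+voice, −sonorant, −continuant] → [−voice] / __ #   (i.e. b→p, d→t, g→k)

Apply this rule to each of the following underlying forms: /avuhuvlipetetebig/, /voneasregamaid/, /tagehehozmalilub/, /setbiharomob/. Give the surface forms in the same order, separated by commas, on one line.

/avuhuvlipetetebig/: /g/ is a voiced stop in word-final position, so it devoices to [k]. → [avuhuvlipetetebik].
/voneasregamaid/: /d/ is a voiced stop in word-final position, so it devoices to [t]. → [voneasregamait].
/tagehehozmalilub/: /b/ is a voiced stop in word-final position, so it devoices to [p]. → [tagehehozmalilup].
/setbiharomob/: /b/ is a voiced stop in word-final position, so it devoices to [p]. → [setbiharomop].

avuhuvlipetetebik, voneasregamait, tagehehozmalilup, setbiharomop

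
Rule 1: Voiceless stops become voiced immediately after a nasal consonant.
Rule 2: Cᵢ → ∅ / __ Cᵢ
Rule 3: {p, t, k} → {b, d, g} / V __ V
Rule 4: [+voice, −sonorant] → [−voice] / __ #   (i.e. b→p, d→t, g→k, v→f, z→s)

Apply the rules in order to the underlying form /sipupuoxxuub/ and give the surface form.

Rule 1 (post-nasal voicing): no segment meets the environment; /sipupuoxxuub/ is unchanged.
Rule 2 (degemination): /xx/ is a geminate; the first /x/ deletes. /sipupuoxxuub/ → sipupuoxuub.
Rule 3 (intervocalic voicing): /p/ is a voiceless stop between vowels /i/ and /u/, so it voices to [b]. /p/ is a voiceless stop between vowels /u/ and /u/, so it voices to [b]. /sipupuoxuub/ → sibubuoxuub.
Rule 4 (final devoicing): /b/ is a voiced obstruent in word-final position, so it devoices to [p]. /sibubuoxuub/ → sibubuoxuup.

sibubuoxuup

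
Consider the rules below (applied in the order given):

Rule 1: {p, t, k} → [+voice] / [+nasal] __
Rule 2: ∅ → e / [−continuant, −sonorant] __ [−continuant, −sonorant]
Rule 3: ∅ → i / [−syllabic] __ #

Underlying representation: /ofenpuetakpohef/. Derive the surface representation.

ofenbuetakepohefi

Rule 1 (post-nasal voicing): /p/ is a voiceless stop immediately after the nasal /n/, so it voices to [b]. /ofenpuetakpohef/ → ofenbuetakpohef.
Rule 2 (stop-cluster e-epenthesis): /k/ and /p/ form a stop–stop cluster, so [e] is inserted between them. /ofenbuetakpohef/ → ofenbuetakepohef.
Rule 3 (final i-epenthesis): the form ends in the consonant /f/, so [i] is inserted word-finally. /ofenbuetakepohef/ → ofenbuetakepohefi.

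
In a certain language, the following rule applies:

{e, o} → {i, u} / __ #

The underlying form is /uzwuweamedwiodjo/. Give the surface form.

/o/ is a mid vowel in word-final position, so it raises to [u].
Surface form: [uzwuweamedwiodju].

uzwuweamedwiodju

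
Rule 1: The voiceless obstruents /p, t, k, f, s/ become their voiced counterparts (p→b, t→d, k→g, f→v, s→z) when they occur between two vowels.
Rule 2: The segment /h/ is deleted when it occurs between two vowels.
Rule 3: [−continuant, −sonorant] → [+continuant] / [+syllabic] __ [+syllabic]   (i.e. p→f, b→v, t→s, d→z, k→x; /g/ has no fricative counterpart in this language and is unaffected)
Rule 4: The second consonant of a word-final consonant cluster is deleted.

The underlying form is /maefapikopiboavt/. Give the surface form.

maevavigovivoav

Rule 1 (intervocalic voicing): /f/ is a voiceless obstruent between vowels /e/ and /a/, so it voices to [v]. /p/ is a voiceless obstruent between vowels /a/ and /i/, so it voices to [b]. /k/ is a voiceless obstruent between vowels /i/ and /o/, so it voices to [g]. /p/ is a voiceless obstruent between vowels /o/ and /i/, so it voices to [b]. /maefapikopiboavt/ → maevabigobiboavt.
Rule 2 (intervocalic h-deletion): no segment meets the environment; /maevabigobiboavt/ is unchanged.
Rule 3 (intervocalic spirantization): /b/ is a stop between vowels /a/ and /i/, so it spirantizes to the fricative [v]. /b/ is a stop between vowels /o/ and /i/, so it spirantizes to the fricative [v]. /b/ is a stop between vowels /i/ and /o/, so it spirantizes to the fricative [v]. /maevabigobiboavt/ → maevavigovivoavt.
Rule 4 (final cluster simplification): /t/ is the second consonant of a word-final cluster /vt/, so it deletes. /maevavigovivoavt/ → maevavigovivoav.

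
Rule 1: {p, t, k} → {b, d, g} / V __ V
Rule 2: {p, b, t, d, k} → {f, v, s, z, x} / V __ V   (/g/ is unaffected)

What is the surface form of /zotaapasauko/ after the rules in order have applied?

zozaavasaugo

Rule 1 (intervocalic voicing): /t/ is a voiceless stop between vowels /o/ and /a/, so it voices to [d]. /p/ is a voiceless stop between vowels /a/ and /a/, so it voices to [b]. /k/ is a voiceless stop between vowels /u/ and /o/, so it voices to [g]. /zotaapasauko/ → zodaabasaugo.
Rule 2 (intervocalic spirantization): /d/ is a stop between vowels /o/ and /a/, so it spirantizes to the fricative [z]. /b/ is a stop between vowels /a/ and /a/, so it spirantizes to the fricative [v]. /zodaabasaugo/ → zozaavasaugo.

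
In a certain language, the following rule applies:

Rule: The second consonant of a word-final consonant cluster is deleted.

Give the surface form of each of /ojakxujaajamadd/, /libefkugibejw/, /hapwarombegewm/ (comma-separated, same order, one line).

/ojakxujaajamadd/: /d/ is the second consonant of a word-final cluster /dd/, so it deletes. → [ojakxujaajamad].
/libefkugibejw/: /w/ is the second consonant of a word-final cluster /jw/, so it deletes. → [libefkugibej].
/hapwarombegewm/: /m/ is the second consonant of a word-final cluster /wm/, so it deletes. → [hapwarombegew].

ojakxujaajamad, libefkugibej, hapwarombegew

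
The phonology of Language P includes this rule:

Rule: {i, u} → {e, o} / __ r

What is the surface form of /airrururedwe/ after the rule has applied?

aerrororedwe

/i/ is a high vowel immediately before /r/, so it lowers to [e].
/u/ is a high vowel immediately before /r/, so it lowers to [o].
/u/ is a high vowel immediately before /r/, so it lowers to [o].
Surface form: [aerrororedwe].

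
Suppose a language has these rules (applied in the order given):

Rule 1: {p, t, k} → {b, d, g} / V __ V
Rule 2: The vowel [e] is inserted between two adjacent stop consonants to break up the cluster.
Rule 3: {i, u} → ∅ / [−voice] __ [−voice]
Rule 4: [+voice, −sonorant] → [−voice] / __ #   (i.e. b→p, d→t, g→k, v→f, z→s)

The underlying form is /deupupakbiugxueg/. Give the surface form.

deububakebiugxuek

Rule 1 (intervocalic voicing): /p/ is a voiceless stop between vowels /u/ and /u/, so it voices to [b]. /p/ is a voiceless stop between vowels /u/ and /a/, so it voices to [b]. /deupupakbiugxueg/ → deububakbiugxueg.
Rule 2 (stop-cluster e-epenthesis): /k/ and /b/ form a stop–stop cluster, so [e] is inserted between them. /deububakbiugxueg/ → deububakebiugxueg.
Rule 3 (high vowel syncope): no segment meets the environment; /deububakebiugxueg/ is unchanged.
Rule 4 (final devoicing): /g/ is a voiced obstruent in word-final position, so it devoices to [k]. /deububakebiugxueg/ → deububakebiugxuek.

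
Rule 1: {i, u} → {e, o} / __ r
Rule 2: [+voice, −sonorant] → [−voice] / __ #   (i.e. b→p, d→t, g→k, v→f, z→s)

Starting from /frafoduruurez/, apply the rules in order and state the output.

Rule 1 (pre-rhotic lowering): /u/ is a high vowel immediately before /r/, so it lowers to [o]. /u/ is a high vowel immediately before /r/, so it lowers to [o]. /frafoduruurez/ → frafodoruorez.
Rule 2 (final devoicing): /z/ is a voiced obstruent in word-final position, so it devoices to [s]. /frafodoruorez/ → frafodoruores.

frafodoruores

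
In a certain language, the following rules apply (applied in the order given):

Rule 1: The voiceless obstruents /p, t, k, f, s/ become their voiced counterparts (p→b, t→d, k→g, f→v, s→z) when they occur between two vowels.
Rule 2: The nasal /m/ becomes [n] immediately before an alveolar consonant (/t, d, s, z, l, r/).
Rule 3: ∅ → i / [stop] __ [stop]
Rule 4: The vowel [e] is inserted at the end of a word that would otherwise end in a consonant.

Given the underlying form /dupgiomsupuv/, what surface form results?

dupigionsubuve

Rule 1 (intervocalic voicing): /p/ is a voiceless obstruent between vowels /u/ and /u/, so it voices to [b]. /dupgiomsupuv/ → dupgiomsubuv.
Rule 2 (nasal place assimilation): /m/ precedes the alveolar consonant /s/, so it assimilates in place to [n]. /dupgiomsubuv/ → dupgionsubuv.
Rule 3 (stop-cluster i-epenthesis): /p/ and /g/ form a stop–stop cluster, so [i] is inserted between them. /dupgionsubuv/ → dupigionsubuv.
Rule 4 (final e-epenthesis): the form ends in the consonant /v/, so [e] is inserted word-finally. /dupigionsubuv/ → dupigionsubuve.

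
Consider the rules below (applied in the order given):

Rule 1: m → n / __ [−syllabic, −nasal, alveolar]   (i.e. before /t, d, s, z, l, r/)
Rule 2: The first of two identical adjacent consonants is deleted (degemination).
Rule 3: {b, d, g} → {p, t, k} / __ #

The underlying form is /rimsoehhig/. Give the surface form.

Rule 1 (nasal place assimilation): /m/ precedes the alveolar consonant /s/, so it assimilates in place to [n]. /rimsoehhig/ → rinsoehhig.
Rule 2 (degemination): /hh/ is a geminate; the first /h/ deletes. /rinsoehhig/ → rinsoehig.
Rule 3 (final devoicing): /g/ is a voiced stop in word-final position, so it devoices to [k]. /rinsoehig/ → rinsoehik.

rinsoehik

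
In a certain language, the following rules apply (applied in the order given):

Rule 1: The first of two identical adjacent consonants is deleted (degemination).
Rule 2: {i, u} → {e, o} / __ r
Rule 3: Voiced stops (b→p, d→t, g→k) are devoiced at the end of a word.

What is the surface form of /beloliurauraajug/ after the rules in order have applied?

belolioraoraajuk

Rule 1 (degemination): no segment meets the environment; /beloliurauraajug/ is unchanged.
Rule 2 (pre-rhotic lowering): /u/ is a high vowel immediately before /r/, so it lowers to [o]. /u/ is a high vowel immediately before /r/, so it lowers to [o]. /beloliurauraajug/ → belolioraoraajug.
Rule 3 (final devoicing): /g/ is a voiced stop in word-final position, so it devoices to [k]. /belolioraoraajug/ → belolioraoraajuk.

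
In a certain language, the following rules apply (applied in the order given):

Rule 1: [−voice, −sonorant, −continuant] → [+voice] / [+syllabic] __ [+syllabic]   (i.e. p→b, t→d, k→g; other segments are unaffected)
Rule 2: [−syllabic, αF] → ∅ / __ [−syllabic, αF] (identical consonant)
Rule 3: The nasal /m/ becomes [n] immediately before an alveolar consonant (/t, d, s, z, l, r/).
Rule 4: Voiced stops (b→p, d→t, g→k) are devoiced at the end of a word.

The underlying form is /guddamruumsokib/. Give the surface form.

gudanruunsogip

Rule 1 (intervocalic voicing): /k/ is a voiceless stop between vowels /o/ and /i/, so it voices to [g]. /guddamruumsokib/ → guddamruumsogib.
Rule 2 (degemination): /dd/ is a geminate; the first /d/ deletes. /guddamruumsogib/ → gudamruumsogib.
Rule 3 (nasal place assimilation): /m/ precedes the alveolar consonant /r/, so it assimilates in place to [n]. /m/ precedes the alveolar consonant /s/, so it assimilates in place to [n]. /gudamruumsogib/ → gudanruunsogib.
Rule 4 (final devoicing): /b/ is a voiced stop in word-final position, so it devoices to [p]. /gudanruunsogib/ → gudanruunsogip.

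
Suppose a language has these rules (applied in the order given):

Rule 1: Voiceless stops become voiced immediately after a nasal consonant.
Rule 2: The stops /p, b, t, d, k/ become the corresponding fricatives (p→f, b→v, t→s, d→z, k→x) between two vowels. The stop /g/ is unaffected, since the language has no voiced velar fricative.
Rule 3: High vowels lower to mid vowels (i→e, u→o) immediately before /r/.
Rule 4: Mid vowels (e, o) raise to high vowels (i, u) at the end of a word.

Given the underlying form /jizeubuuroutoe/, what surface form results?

Rule 1 (post-nasal voicing): no segment meets the environment; /jizeubuuroutoe/ is unchanged.
Rule 2 (intervocalic spirantization): /b/ is a stop between vowels /u/ and /u/, so it spirantizes to the fricative [v]. /t/ is a stop between vowels /u/ and /o/, so it spirantizes to the fricative [s]. /jizeubuuroutoe/ → jizeuvuurousoe.
Rule 3 (pre-rhotic lowering): /u/ is a high vowel immediately before /r/, so it lowers to [o]. /jizeuvuurousoe/ → jizeuvuorousoe.
Rule 4 (final vowel raising): /e/ is a mid vowel in word-final position, so it raises to [i]. /jizeuvuorousoe/ → jizeuvuorousoi.

jizeuvuorousoi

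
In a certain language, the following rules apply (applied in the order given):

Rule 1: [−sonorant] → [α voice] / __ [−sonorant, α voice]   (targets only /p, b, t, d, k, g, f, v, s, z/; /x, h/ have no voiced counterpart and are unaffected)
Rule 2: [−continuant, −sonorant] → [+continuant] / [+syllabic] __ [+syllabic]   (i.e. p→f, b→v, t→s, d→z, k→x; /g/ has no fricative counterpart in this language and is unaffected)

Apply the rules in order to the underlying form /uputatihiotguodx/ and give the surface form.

ufusasihiodguotx

Rule 1 (regressive voicing assimilation): /t/ precedes the voiced obstruent /g/, so it voices to [d] by assimilation. /d/ precedes the voiceless obstruent /x/, so it devoices to [t] by assimilation. /uputatihiotguodx/ → uputatihiodguotx.
Rule 2 (intervocalic spirantization): /p/ is a stop between vowels /u/ and /u/, so it spirantizes to the fricative [f]. /t/ is a stop between vowels /u/ and /a/, so it spirantizes to the fricative [s]. /t/ is a stop between vowels /a/ and /i/, so it spirantizes to the fricative [s]. /uputatihiodguotx/ → ufusasihiodguotx.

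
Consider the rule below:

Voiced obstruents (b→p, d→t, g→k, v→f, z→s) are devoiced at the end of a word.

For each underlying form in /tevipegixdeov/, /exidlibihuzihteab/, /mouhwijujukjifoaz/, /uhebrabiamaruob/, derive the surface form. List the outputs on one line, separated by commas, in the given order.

tevipegixdeof, exidlibihuzihteap, mouhwijujukjifoas, uhebrabiamaruop

/tevipegixdeov/: /v/ is a voiced obstruent in word-final position, so it devoices to [f]. → [tevipegixdeof].
/exidlibihuzihteab/: /b/ is a voiced obstruent in word-final position, so it devoices to [p]. → [exidlibihuzihteap].
/mouhwijujukjifoaz/: /z/ is a voiced obstruent in word-final position, so it devoices to [s]. → [mouhwijujukjifoas].
/uhebrabiamaruob/: /b/ is a voiced obstruent in word-final position, so it devoices to [p]. → [uhebrabiamaruop].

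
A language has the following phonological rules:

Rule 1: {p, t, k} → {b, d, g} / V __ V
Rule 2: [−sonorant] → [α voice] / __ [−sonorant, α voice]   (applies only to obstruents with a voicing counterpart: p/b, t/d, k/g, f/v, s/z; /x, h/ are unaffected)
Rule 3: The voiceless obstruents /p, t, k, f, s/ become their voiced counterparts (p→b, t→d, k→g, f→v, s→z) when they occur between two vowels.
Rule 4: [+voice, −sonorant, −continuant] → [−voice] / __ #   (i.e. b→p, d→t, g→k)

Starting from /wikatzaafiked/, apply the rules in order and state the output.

wigadzaaviget

Rule 1 (intervocalic voicing): /k/ is a voiceless stop between vowels /i/ and /a/, so it voices to [g]. /k/ is a voiceless stop between vowels /i/ and /e/, so it voices to [g]. /wikatzaafiked/ → wigatzaafiged.
Rule 2 (regressive voicing assimilation): /t/ precedes the voiced obstruent /z/, so it voices to [d] by assimilation. /wigatzaafiged/ → wigadzaafiged.
Rule 3 (intervocalic voicing): /f/ is a voiceless obstruent between vowels /a/ and /i/, so it voices to [v]. /wigadzaafiged/ → wigadzaaviged.
Rule 4 (final devoicing): /d/ is a voiced stop in word-final position, so it devoices to [t]. /wigadzaaviged/ → wigadzaaviget.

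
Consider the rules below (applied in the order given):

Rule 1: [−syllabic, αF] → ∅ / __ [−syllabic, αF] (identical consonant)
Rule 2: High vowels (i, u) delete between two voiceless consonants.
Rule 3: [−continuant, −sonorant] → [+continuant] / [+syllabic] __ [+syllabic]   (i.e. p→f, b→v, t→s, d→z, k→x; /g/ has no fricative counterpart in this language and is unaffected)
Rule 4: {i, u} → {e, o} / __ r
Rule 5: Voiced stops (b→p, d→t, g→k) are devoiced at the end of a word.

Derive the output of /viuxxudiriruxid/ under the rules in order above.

Rule 1 (degemination): /xx/ is a geminate; the first /x/ deletes. /viuxxudiriruxid/ → viuxudiriruxid.
Rule 2 (high vowel syncope): no segment meets the environment; /viuxudiriruxid/ is unchanged.
Rule 3 (intervocalic spirantization): /d/ is a stop between vowels /u/ and /i/, so it spirantizes to the fricative [z]. /viuxudiriruxid/ → viuxuziriruxid.
Rule 4 (pre-rhotic lowering): /i/ is a high vowel immediately before /r/, so it lowers to [e]. /i/ is a high vowel immediately before /r/, so it lowers to [e]. /viuxuziriruxid/ → viuxuzereruxid.
Rule 5 (final devoicing): /d/ is a voiced stop in word-final position, so it devoices to [t]. /viuxuzereruxid/ → viuxuzereruxit.

viuxuzereruxit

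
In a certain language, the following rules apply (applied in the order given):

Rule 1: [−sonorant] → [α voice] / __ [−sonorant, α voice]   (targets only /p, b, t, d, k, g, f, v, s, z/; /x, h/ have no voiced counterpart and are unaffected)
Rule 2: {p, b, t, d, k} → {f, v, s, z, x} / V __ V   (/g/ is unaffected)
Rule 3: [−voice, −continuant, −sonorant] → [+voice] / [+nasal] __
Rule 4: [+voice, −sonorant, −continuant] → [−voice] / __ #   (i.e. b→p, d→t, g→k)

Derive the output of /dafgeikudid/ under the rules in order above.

Rule 1 (regressive voicing assimilation): /f/ precedes the voiced obstruent /g/, so it voices to [v] by assimilation. /dafgeikudid/ → davgeikudid.
Rule 2 (intervocalic spirantization): /k/ is a stop between vowels /i/ and /u/, so it spirantizes to the fricative [x]. /d/ is a stop between vowels /u/ and /i/, so it spirantizes to the fricative [z]. /davgeikudid/ → davgeixuzid.
Rule 3 (post-nasal voicing): no segment meets the environment; /davgeixuzid/ is unchanged.
Rule 4 (final devoicing): /d/ is a voiced stop in word-final position, so it devoices to [t]. /davgeixuzid/ → davgeixuzit.

davgeixuzit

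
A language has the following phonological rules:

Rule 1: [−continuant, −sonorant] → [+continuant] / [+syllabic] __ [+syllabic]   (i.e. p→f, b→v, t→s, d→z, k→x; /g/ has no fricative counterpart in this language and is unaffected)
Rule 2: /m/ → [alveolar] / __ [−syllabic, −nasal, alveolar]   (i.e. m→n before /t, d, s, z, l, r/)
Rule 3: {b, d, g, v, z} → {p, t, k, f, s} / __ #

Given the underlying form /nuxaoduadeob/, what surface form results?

nuxaozuazeop

Rule 1 (intervocalic spirantization): /d/ is a stop between vowels /o/ and /u/, so it spirantizes to the fricative [z]. /d/ is a stop between vowels /a/ and /e/, so it spirantizes to the fricative [z]. /nuxaoduadeob/ → nuxaozuazeob.
Rule 2 (nasal place assimilation): no segment meets the environment; /nuxaozuazeob/ is unchanged.
Rule 3 (final devoicing): /b/ is a voiced obstruent in word-final position, so it devoices to [p]. /nuxaozuazeob/ → nuxaozuazeop.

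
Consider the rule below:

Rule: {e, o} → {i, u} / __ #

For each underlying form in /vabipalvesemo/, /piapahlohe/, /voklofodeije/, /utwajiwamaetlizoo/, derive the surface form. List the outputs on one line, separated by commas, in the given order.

/vabipalvesemo/: /o/ is a mid vowel in word-final position, so it raises to [u]. → [vabipalvesemu].
/piapahlohe/: /e/ is a mid vowel in word-final position, so it raises to [i]. → [piapahlohi].
/voklofodeije/: /e/ is a mid vowel in word-final position, so it raises to [i]. → [voklofodeiji].
/utwajiwamaetlizoo/: /o/ is a mid vowel in word-final position, so it raises to [u]. → [utwajiwamaetlizou].

vabipalvesemu, piapahlohi, voklofodeiji, utwajiwamaetlizou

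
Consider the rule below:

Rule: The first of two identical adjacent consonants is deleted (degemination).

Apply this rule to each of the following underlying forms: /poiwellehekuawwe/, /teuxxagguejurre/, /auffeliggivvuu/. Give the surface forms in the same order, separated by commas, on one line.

poiwelehekuawe, teuxaguejure, aufeligivuu

/poiwellehekuawwe/: /ll/ is a geminate; the first /l/ deletes. /ww/ is a geminate; the first /w/ deletes. → [poiwelehekuawe].
/teuxxagguejurre/: /xx/ is a geminate; the first /x/ deletes. /gg/ is a geminate; the first /g/ deletes. /rr/ is a geminate; the first /r/ deletes. → [teuxaguejure].
/auffeliggivvuu/: /ff/ is a geminate; the first /f/ deletes. /gg/ is a geminate; the first /g/ deletes. /vv/ is a geminate; the first /v/ deletes. → [aufeligivuu].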